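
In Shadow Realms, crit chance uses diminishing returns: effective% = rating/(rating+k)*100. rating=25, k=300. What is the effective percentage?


effective% = rating / (rating + k) * 100
= 25 / (25 + 300) * 100
= 25 / 325 * 100
= 0.076923 * 100
= 7.69%

7.69%


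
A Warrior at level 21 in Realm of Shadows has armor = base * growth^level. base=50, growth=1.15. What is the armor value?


value = base * growth^level
= 50 * 1.15^21
= 50 * 18.821518
= 941.08

941.08 armor


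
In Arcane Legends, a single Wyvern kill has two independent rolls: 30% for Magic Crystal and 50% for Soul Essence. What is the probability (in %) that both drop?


For independent events, P(both) = P(A) * P(B)
= 30% * 50%
= 1500 / 100 %
= 15.0%

15.0%


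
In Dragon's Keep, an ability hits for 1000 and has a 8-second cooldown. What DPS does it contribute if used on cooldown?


DPS = damage / cooldown
= 1000 / 8
= 125.00

125.00 DPS


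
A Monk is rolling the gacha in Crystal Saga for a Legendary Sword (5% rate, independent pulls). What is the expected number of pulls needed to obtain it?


Expected pulls for a geometric distribution = 1/p = 100 / rate%
= 100 / 5
= 20.0

20.0 pulls


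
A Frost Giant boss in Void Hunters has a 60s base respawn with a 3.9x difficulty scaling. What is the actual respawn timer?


Respawn time = base * multiplier
= 60 * 3.9
= 234.0 seconds

234.0 seconds


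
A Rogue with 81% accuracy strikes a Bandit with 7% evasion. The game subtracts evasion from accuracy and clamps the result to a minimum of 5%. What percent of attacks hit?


accuracy - evasion = 81 - 7 = 74
Apply floor: max(74, 5) = 74
Hit chance = 74%

74%


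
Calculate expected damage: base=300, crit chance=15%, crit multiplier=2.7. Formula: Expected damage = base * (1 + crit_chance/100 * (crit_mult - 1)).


E[dmg] = base * (1 + crit_chance * (crit_mult - 1))
cc as decimal = 15/100 = 0.15
cm - 1 = 2.7 - 1 = 1.7
Bonus factor = 0.15 * 1.7 = 0.255
Total multiplier = 1 + 0.255 = 1.255
Expected damage = 300 * 1.255 = 376.50

376.50 damage


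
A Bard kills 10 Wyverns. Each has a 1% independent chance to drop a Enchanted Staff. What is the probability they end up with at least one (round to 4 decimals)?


P(at least one) = 1 - P(none) = 1 - (1-p)^n
p = 1/100 = 0.01
1 - p = 0.99
(1 - p)^10 = 0.99^10 = 0.904382
P(at least one) = 1 - 0.904382 = 0.0956

0.0956


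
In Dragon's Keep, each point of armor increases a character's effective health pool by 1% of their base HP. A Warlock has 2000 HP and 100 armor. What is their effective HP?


EHP = 2000 * (1 + 100/100)
= 2000 * (1 + 1.0)
= 2000 * 2.0
= 4000.0

4000.0 EHP


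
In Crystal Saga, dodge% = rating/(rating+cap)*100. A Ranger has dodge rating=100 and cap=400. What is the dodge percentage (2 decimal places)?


dodge% = 100 / (100 + 400) * 100
= 100 / 500 * 100
= 0.2 * 100
= 20.00%

20.00%


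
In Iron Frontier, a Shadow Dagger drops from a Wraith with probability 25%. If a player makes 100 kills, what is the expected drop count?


Expected drops = kills * (drop_rate / 100)
= 100 * (25 / 100)
= 100 * 0.25
= 25.0

25.0 drops


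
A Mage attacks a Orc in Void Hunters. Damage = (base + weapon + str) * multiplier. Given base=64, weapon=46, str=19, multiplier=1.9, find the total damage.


Sum base + weapon + str = 64 + 46 + 19 = 129
Multiply by 1.9:
129 * 1.9 = 245.1

245.1 damage


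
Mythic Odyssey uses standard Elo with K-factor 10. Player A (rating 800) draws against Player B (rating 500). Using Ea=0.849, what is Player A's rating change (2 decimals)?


Elo update: delta = K * (S - Ea), where S = 0.5 (draws)
S - Ea = 0.5 - 0.849 = -0.349
Rating change = 10 * -0.349
= -3.49

-3.49 rating points


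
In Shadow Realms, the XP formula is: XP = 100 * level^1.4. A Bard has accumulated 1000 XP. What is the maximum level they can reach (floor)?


XP = 100 * level^1.4, so level = (XP / 100)^(1/1.4)
= (1000 / 100)^(1/1.4)
= 10.0^0.7143
= 5.1795
Floor: level = 5

level 5


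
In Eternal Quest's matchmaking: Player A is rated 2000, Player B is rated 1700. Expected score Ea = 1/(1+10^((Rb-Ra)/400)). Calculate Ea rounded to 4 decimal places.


Elo expected score: Ea = 1/(1 + 10^((Rb-Ra)/400))
Rb - Ra = 1700 - 2000 = -300
(Rb-Ra)/400 = -300/400 = -0.75
10^-0.75 = 0.177828
Ea = 1/(1 + 0.177828) = 1/1.177828 = 0.8490

0.8490


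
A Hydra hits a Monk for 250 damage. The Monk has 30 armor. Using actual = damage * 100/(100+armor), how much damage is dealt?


actual = 250 * 100 / (100 + 30)
= 250 * 100 / 130
= 25000 / 130
= 192.31

192.31 damage


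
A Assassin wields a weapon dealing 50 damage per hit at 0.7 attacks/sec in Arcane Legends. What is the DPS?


DPS = damage * attack_speed
= 50 * 0.7
= 35.0

35.0 DPS


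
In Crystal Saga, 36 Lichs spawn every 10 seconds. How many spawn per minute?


Spawns per minute = count * (60 / interval)
= 36 * (60 / 10)
= 36 * 6.0
= 216.0

216.0 per minute


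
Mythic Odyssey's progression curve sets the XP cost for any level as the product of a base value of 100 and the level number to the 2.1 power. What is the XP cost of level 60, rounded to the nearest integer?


XP = 100 * level^2.1
Substitute level = 60:
XP = 100 * 60^2.1
= 100 * 5421.4771
= 542148

542148 XP


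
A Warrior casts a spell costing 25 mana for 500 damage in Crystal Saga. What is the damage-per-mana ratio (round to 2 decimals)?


Efficiency = damage / mana
= 500 / 25
= 20.00

20.00 dmg/mana


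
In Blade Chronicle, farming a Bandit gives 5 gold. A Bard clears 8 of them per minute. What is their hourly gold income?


Gold per minute = 5 * 8 = 40
Gold per hour = 40 * 60 = 2400

2400 gold/hour


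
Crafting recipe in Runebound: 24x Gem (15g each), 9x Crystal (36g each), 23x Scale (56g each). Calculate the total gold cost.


Cost breakdown:
  Gem: 24 * 15 = 360
  Crystal: 9 * 36 = 324
  Scale: 23 * 56 = 1288
Total = 360 + 324 + 1288 = 1972

1972 gold


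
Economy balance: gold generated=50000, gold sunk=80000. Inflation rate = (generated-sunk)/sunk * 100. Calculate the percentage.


Net gold = 50000 - 80000 = -30000
Inflation rate = net / sunk * 100 = -30000 / 80000 * 100
= -0.375 * 100
= -37.50%

-37.50%


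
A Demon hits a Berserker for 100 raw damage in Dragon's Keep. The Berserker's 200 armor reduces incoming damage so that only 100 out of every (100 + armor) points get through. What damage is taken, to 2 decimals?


actual = 100 * 100 / (100 + 200)
= 100 * 100 / 300
= 10000 / 300
= 33.33

33.33 damage


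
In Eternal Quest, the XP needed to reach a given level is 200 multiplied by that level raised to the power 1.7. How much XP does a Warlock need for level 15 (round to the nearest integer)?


XP = 200 * level^1.7
Substitute level = 15:
XP = 200 * 15^1.7
= 200 * 99.8516
= 19970

19970 XP


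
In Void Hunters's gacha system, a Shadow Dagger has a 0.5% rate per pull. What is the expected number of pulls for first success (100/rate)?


Expected pulls for a geometric distribution = 1/p = 100 / rate%
= 100 / 0.5
= 200.0

200.0 pulls


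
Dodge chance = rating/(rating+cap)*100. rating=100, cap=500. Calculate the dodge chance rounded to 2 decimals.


dodge% = 100 / (100 + 500) * 100
= 100 / 600 * 100
= 0.166667 * 100
= 16.67%

16.67%


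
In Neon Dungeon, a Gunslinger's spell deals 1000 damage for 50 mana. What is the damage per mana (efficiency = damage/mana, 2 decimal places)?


Efficiency = damage / mana
= 1000 / 50
= 20.00

20.00 dmg/mana


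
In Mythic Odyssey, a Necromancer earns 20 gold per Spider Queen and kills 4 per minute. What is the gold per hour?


Gold per minute = 20 * 4 = 80
Gold per hour = 80 * 60 = 4800

4800 gold/hour


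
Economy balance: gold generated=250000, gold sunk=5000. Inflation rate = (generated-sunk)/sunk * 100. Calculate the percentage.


Net gold = 250000 - 5000 = 245000
Inflation rate = net / sunk * 100 = 245000 / 5000 * 100
= 49.0 * 100
= 4900.00%

4900.00%


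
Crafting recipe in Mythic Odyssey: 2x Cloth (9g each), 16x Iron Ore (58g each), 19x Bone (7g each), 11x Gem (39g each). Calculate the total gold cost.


Cost breakdown:
  Cloth: 2 * 9 = 18
  Iron Ore: 16 * 58 = 928
  Bone: 19 * 7 = 133
  Gem: 11 * 39 = 429
Total = 18 + 928 + 133 + 429 = 1508

1508 gold


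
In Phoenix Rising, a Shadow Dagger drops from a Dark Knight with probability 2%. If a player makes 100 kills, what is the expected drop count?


Expected drops = kills * (drop_rate / 100)
= 100 * (2 / 100)
= 100 * 0.02
= 2.0

2.0 drops


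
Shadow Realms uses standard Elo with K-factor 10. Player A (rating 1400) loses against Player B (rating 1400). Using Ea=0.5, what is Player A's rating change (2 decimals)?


Elo update: delta = K * (S - Ea), where S = 0 (loses)
S - Ea = 0 - 0.5 = -0.5
Rating change = 10 * -0.5
= -5.00

-5.00 rating points


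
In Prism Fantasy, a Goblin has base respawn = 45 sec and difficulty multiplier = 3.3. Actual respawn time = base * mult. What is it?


Respawn time = base * multiplier
= 45 * 3.3
= 148.5 seconds

148.5 seconds


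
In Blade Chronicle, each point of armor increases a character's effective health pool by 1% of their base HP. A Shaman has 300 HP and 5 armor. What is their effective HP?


EHP = 300 * (1 + 5/100)
= 300 * (1 + 0.05)
= 300 * 1.05
= 315.0

315.0 EHP


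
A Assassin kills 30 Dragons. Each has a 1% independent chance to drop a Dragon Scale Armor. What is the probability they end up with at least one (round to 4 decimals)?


P(at least one) = 1 - P(none) = 1 - (1-p)^n
p = 1/100 = 0.01
1 - p = 0.99
(1 - p)^30 = 0.99^30 = 0.739700
P(at least one) = 1 - 0.739700 = 0.2603

0.2603


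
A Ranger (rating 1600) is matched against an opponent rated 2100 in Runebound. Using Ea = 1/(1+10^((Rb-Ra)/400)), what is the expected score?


Elo expected score: Ea = 1/(1 + 10^((Rb-Ra)/400))
Rb - Ra = 2100 - 1600 = 500
(Rb-Ra)/400 = 500/400 = 1.25
10^1.25 = 17.782794
Ea = 1/(1 + 17.782794) = 1/18.782794 = 0.0532

0.0532


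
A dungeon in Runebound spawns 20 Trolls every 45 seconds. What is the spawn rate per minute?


Spawns per minute = count * (60 / interval)
= 20 * (60 / 45)
= 20 * 1.3333
= 26.67

26.67 per minute


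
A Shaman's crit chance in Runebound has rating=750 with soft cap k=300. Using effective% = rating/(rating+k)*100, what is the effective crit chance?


effective% = rating / (rating + k) * 100
= 750 / (750 + 300) * 100
= 750 / 1050 * 100
= 0.714286 * 100
= 71.43%

71.43%


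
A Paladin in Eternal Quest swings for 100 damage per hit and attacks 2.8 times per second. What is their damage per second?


DPS = damage * attack_speed
= 100 * 2.8
= 280.0

280.0 DPS


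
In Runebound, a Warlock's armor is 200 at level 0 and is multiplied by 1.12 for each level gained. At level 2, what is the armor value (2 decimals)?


value = base * growth^level
= 200 * 1.12^2
= 200 * 1.2544
= 250.88

250.88 armor


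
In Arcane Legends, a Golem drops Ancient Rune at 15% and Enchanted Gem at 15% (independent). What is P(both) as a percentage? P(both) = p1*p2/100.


For independent events, P(both) = P(A) * P(B)
= 15% * 15%
= 225 / 100 %
= 2.25%

2.25%


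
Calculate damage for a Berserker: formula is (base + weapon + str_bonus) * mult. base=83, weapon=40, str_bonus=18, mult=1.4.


Sum base + weapon + str = 83 + 40 + 18 = 141
Multiply by 1.4:
141 * 1.4 = 197.4

197.4 damage


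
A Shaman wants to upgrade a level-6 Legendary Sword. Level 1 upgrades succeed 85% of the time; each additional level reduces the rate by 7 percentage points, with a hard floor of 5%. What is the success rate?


raw_rate = 85 - 7 * (6 - 1)
= 85 - 7 * 5
= 85 - 35
= 50
Apply floor: max(50, 5) = 50%

50%


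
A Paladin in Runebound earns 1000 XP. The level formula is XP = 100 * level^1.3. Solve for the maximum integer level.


XP = 100 * level^1.3, so level = (XP / 100)^(1/1.3)
= (1000 / 100)^(1/1.3)
= 10.0^0.7692
= 5.878
Floor: level = 5

level 5


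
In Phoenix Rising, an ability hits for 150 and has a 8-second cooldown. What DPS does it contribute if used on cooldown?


DPS = damage / cooldown
= 150 / 8
= 18.75

18.75 DPS


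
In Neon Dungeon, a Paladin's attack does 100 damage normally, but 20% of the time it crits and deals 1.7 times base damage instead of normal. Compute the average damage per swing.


E[dmg] = base * (1 + crit_chance * (crit_mult - 1))
cc as decimal = 20/100 = 0.2
cm - 1 = 1.7 - 1 = 0.7
Bonus factor = 0.2 * 0.7 = 0.14
Total multiplier = 1 + 0.14 = 1.14
Expected damage = 100 * 1.14 = 114.00

114.00 damage


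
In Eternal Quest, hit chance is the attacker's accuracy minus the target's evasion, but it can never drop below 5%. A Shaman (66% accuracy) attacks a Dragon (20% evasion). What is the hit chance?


accuracy - evasion = 66 - 20 = 46
Apply floor: max(46, 5) = 46
Hit chance = 46%

46%


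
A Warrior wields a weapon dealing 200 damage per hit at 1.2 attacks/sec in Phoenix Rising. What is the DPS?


DPS = damage * attack_speed
= 200 * 1.2
= 240.0

240.0 DPS


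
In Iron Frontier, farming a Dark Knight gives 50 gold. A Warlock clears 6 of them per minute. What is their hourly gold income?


Gold per minute = 50 * 6 = 300
Gold per hour = 300 * 60 = 18000

18000 gold/hour


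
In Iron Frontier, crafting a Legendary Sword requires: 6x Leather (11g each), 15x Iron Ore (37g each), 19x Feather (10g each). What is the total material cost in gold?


Cost breakdown:
  Leather: 6 * 11 = 66
  Iron Ore: 15 * 37 = 555
  Feather: 19 * 10 = 190
Total = 66 + 555 + 190 = 811

811 gold


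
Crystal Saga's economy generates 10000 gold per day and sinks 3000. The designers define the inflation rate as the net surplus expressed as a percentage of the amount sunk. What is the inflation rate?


Net gold = 10000 - 3000 = 7000
Inflation rate = net / sunk * 100 = 7000 / 3000 * 100
= 2.333333 * 100
= 233.33%

233.33%


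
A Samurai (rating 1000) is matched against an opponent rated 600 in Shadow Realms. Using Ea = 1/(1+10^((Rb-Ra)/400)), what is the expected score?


Elo expected score: Ea = 1/(1 + 10^((Rb-Ra)/400))
Rb - Ra = 600 - 1000 = -400
(Rb-Ra)/400 = -400/400 = -1.0
10^-1.0 = 0.1
Ea = 1/(1 + 0.1) = 1/1.1 = 0.9091

0.9091


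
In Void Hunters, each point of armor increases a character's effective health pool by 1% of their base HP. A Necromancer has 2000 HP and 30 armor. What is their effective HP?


EHP = 2000 * (1 + 30/100)
= 2000 * (1 + 0.3)
= 2000 * 1.3
= 2600.0

2600.0 EHP


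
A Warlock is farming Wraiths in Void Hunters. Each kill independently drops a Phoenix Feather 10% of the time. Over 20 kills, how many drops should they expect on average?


Expected drops = kills * (drop_rate / 100)
= 20 * (10 / 100)
= 20 * 0.1
= 2.0

2.0 drops


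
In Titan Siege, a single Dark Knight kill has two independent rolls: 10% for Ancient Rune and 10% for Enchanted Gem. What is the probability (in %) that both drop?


For independent events, P(both) = P(A) * P(B)
= 10% * 10%
= 100 / 100 %
= 1.0%

1.0%


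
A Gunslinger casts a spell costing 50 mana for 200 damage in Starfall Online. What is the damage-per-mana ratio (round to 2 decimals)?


Efficiency = damage / mana
= 200 / 50
= 4.00

4.00 dmg/mana


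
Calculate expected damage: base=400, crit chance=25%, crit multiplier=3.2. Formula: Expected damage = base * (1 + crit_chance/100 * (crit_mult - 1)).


E[dmg] = base * (1 + crit_chance * (crit_mult - 1))
cc as decimal = 25/100 = 0.25
cm - 1 = 3.2 - 1 = 2.2
Bonus factor = 0.25 * 2.2 = 0.55
Total multiplier = 1 + 0.55 = 1.55
Expected damage = 400 * 1.55 = 620.00

620.00 damage


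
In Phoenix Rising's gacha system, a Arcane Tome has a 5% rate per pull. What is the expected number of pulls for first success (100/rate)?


Expected pulls for a geometric distribution = 1/p = 100 / rate%
= 100 / 5
= 20.0

20.0 pulls


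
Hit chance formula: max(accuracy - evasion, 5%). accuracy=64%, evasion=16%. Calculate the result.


accuracy - evasion = 64 - 16 = 48
Apply floor: max(48, 5) = 48
Hit chance = 48%

48%


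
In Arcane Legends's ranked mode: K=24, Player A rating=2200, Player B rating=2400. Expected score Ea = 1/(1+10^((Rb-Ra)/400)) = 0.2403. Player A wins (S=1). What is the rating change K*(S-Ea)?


Elo update: delta = K * (S - Ea), where S = 1 (wins)
S - Ea = 1 - 0.2403 = 0.7597
Rating change = 24 * 0.7597
= 18.23

18.23 rating points


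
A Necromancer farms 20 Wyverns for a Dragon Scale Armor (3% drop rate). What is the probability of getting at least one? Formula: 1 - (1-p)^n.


P(at least one) = 1 - P(none) = 1 - (1-p)^n
p = 3/100 = 0.03
1 - p = 0.97
(1 - p)^20 = 0.97^20 = 0.543794
P(at least one) = 1 - 0.543794 = 0.4562

0.4562


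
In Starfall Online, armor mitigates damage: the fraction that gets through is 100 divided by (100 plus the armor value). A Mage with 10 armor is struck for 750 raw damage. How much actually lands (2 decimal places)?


actual = 750 * 100 / (100 + 10)
= 750 * 100 / 110
= 75000 / 110
= 681.82

681.82 damage


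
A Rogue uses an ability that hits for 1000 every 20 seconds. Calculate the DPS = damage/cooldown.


DPS = damage / cooldown
= 1000 / 20
= 50.00

50.00 DPS


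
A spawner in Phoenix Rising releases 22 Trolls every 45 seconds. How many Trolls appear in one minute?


Spawns per minute = count * (60 / interval)
= 22 * (60 / 45)
= 22 * 1.3333
= 29.33

29.33 per minute


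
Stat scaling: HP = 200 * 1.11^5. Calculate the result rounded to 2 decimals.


value = base * growth^level
= 200 * 1.11^5
= 200 * 1.685058
= 337.01

337.01 HP


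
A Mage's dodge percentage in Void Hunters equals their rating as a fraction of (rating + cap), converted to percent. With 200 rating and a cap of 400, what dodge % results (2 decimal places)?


dodge% = 200 / (200 + 400) * 100
= 200 / 600 * 100
= 0.333333 * 100
= 33.33%

33.33%


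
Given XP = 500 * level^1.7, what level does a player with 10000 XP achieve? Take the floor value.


XP = 500 * level^1.7, so level = (XP / 500)^(1/1.7)
= (10000 / 500)^(1/1.7)
= 20.0^0.5882
= 5.8252
Floor: level = 5

level 5


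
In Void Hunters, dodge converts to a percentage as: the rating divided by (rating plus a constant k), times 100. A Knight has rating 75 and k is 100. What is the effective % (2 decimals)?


effective% = rating / (rating + k) * 100
= 75 / (75 + 100) * 100
= 75 / 175 * 100
= 0.428571 * 100
= 42.86%

42.86%


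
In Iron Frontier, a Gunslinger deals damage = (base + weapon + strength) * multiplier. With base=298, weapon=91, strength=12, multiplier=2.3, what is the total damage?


Sum base + weapon + str = 298 + 91 + 12 = 401
Multiply by 2.3:
401 * 2.3 = 922.3

922.3 damage


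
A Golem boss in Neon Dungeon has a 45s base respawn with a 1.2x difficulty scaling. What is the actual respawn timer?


Respawn time = base * multiplier
= 45 * 1.2
= 54.0 seconds

54.0 seconds


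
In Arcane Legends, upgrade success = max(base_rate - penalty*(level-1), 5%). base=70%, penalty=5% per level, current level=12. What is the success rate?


raw_rate = 70 - 5 * (12 - 1)
= 70 - 5 * 11
= 70 - 55
= 15
Apply floor: max(15, 5) = 15%

15%


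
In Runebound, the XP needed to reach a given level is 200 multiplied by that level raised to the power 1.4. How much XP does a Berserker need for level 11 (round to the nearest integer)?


XP = 200 * level^1.4
Substitute level = 11:
XP = 200 * 11^1.4
= 200 * 28.7045
= 5741

5741 XP


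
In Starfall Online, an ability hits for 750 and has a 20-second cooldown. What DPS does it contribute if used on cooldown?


DPS = damage / cooldown
= 750 / 20
= 37.50

37.50 DPS


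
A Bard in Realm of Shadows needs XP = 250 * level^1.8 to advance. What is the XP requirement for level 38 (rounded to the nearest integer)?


XP = 250 * level^1.8
Substitute level = 38:
XP = 250 * 38^1.8
= 250 * 697.6064
= 174402

174402 XP


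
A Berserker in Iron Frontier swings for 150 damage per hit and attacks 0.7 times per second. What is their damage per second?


DPS = damage * attack_speed
= 150 * 0.7
= 105.0

105.0 DPS


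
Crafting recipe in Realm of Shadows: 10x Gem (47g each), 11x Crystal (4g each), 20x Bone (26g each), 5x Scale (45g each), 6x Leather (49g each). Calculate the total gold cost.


Cost breakdown:
  Gem: 10 * 47 = 470
  Crystal: 11 * 4 = 44
  Bone: 20 * 26 = 520
  Scale: 5 * 45 = 225
  Leather: 6 * 49 = 294
Total = 470 + 44 + 520 + 225 + 294 = 1553

1553 gold


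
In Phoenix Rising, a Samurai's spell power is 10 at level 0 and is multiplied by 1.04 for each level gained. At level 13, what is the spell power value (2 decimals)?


value = base * growth^level
= 10 * 1.04^13
= 10 * 1.665074
= 16.65

16.65 spell power


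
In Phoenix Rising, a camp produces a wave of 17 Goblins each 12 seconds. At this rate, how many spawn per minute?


Spawns per minute = count * (60 / interval)
= 17 * (60 / 12)
= 17 * 5.0
= 85.0

85.0 per minute


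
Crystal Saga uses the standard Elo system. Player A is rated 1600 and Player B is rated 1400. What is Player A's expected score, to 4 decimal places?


Elo expected score: Ea = 1/(1 + 10^((Rb-Ra)/400))
Rb - Ra = 1400 - 1600 = -200
(Rb-Ra)/400 = -200/400 = -0.5
10^-0.5 = 0.316228
Ea = 1/(1 + 0.316228) = 1/1.316228 = 0.7597

0.7597


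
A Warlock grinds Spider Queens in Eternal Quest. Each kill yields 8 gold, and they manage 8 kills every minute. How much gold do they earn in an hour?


Gold per minute = 8 * 8 = 64
Gold per hour = 64 * 60 = 3840

3840 gold/hour


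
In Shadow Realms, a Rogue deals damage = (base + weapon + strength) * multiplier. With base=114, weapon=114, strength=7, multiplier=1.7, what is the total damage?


Sum base + weapon + str = 114 + 114 + 7 = 235
Multiply by 1.7:
235 * 1.7 = 399.5

399.5 damage


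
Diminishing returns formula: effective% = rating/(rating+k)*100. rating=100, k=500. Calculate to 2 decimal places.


effective% = rating / (rating + k) * 100
= 100 / (100 + 500) * 100
= 100 / 600 * 100
= 0.166667 * 100
= 16.67%

16.67%


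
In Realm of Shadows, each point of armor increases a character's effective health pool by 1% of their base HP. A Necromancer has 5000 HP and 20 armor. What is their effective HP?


EHP = 5000 * (1 + 20/100)
= 5000 * (1 + 0.2)
= 5000 * 1.2
= 6000.0

6000.0 EHP


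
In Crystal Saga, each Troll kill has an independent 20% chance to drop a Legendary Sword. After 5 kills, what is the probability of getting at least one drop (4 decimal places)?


P(at least one) = 1 - P(none) = 1 - (1-p)^n
p = 20/100 = 0.2
1 - p = 0.8
(1 - p)^5 = 0.8^5 = 0.327680
P(at least one) = 1 - 0.327680 = 0.6723

0.6723


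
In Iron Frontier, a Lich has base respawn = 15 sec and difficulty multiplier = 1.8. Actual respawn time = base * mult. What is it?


Respawn time = base * multiplier
= 15 * 1.8
= 27.0 seconds

27.0 seconds


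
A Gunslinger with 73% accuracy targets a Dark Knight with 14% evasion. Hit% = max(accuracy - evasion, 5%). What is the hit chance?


accuracy - evasion = 73 - 14 = 59
Apply floor: max(59, 5) = 59
Hit chance = 59%

59%


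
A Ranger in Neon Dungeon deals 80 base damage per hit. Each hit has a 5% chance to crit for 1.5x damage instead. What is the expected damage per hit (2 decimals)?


E[dmg] = base * (1 + crit_chance * (crit_mult - 1))
cc as decimal = 5/100 = 0.05
cm - 1 = 1.5 - 1 = 0.5
Bonus factor = 0.05 * 0.5 = 0.025
Total multiplier = 1 + 0.025 = 1.025
Expected damage = 80 * 1.025 = 82.00

82.00 damage


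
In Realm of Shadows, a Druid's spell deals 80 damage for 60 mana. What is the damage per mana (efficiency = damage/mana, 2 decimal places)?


Efficiency = damage / mana
= 80 / 60
= 1.33

1.33 dmg/mana


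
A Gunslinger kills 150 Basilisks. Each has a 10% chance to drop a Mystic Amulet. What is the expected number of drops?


Expected drops = kills * (drop_rate / 100)
= 150 * (10 / 100)
= 150 * 0.1
= 15.0

15.0 drops


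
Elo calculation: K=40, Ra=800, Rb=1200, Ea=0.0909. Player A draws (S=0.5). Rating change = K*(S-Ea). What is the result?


Elo update: delta = K * (S - Ea), where S = 0.5 (draws)
S - Ea = 0.5 - 0.0909 = 0.4091
Rating change = 40 * 0.4091
= 16.36

16.36 rating points


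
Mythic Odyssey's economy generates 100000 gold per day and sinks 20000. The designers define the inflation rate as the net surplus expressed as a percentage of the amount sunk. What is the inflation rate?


Net gold = 100000 - 20000 = 80000
Inflation rate = net / sunk * 100 = 80000 / 20000 * 100
= 4.0 * 100
= 400.00%

400.00%


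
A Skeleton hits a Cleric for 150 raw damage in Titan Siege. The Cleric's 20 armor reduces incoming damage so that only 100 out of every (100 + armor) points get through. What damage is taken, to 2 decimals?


actual = 150 * 100 / (100 + 20)
= 150 * 100 / 120
= 15000 / 120
= 125.00

125.00 damage


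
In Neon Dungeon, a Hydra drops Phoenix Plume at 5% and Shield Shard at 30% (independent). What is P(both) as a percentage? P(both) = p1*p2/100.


For independent events, P(both) = P(A) * P(B)
= 5% * 30%
= 150 / 100 %
= 1.5%

1.5%


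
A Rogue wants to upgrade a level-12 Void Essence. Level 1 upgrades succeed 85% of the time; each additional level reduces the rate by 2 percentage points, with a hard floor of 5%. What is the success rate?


raw_rate = 85 - 2 * (12 - 1)
= 85 - 2 * 11
= 85 - 22
= 63
Apply floor: max(63, 5) = 63%

63%


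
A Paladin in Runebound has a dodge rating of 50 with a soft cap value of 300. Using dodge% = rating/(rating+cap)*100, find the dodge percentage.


dodge% = 50 / (50 + 300) * 100
= 50 / 350 * 100
= 0.142857 * 100
= 14.29%

14.29%


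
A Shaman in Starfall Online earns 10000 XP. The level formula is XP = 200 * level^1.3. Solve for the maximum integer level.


XP = 200 * level^1.3, so level = (XP / 200)^(1/1.3)
= (10000 / 200)^(1/1.3)
= 50.0^0.7692
= 20.2722
Floor: level = 20

level 20


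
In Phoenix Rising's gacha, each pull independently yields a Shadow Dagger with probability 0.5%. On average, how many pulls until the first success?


Expected pulls for a geometric distribution = 1/p = 100 / rate%
= 100 / 0.5
= 200.0

200.0 pulls


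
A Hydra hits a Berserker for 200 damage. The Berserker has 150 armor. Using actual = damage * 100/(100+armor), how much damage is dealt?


actual = 200 * 100 / (100 + 150)
= 200 * 100 / 250
= 20000 / 250
= 80.00

80.00 damage


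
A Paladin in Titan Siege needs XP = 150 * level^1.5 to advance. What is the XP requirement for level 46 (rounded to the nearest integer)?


XP = 150 * level^1.5
Substitute level = 46:
XP = 150 * 46^1.5
= 150 * 311.9872
= 46798

46798 XP


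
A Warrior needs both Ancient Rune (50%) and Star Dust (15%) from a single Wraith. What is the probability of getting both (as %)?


For independent events, P(both) = P(A) * P(B)
= 50% * 15%
= 750 / 100 %
= 7.5%

7.5%


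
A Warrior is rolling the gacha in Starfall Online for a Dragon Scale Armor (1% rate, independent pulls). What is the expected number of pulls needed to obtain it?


Expected pulls for a geometric distribution = 1/p = 100 / rate%
= 100 / 1
= 100.0

100.0 pulls


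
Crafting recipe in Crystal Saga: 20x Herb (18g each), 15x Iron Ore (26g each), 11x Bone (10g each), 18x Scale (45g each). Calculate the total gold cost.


Cost breakdown:
  Herb: 20 * 18 = 360
  Iron Ore: 15 * 26 = 390
  Bone: 11 * 10 = 110
  Scale: 18 * 45 = 810
Total = 360 + 390 + 110 + 810 = 1670

1670 gold


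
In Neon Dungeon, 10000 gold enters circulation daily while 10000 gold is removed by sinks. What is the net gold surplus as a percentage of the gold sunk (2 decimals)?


Net gold = 10000 - 10000 = 0
Inflation rate = net / sunk * 100 = 0 / 10000 * 100
= 0.0 * 100
= 0.00%

0.00%


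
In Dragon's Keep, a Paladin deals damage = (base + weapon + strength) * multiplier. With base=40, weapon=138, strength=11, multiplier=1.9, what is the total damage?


Sum base + weapon + str = 40 + 138 + 11 = 189
Multiply by 1.9:
189 * 1.9 = 359.1

359.1 damage


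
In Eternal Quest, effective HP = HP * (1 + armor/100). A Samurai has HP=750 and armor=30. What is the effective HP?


EHP = 750 * (1 + 30/100)
= 750 * (1 + 0.3)
= 750 * 1.3
= 975.0

975.0 EHP


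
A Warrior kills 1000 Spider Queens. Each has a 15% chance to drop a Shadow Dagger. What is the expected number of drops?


Expected drops = kills * (drop_rate / 100)
= 1000 * (15 / 100)
= 1000 * 0.15
= 150.0

150.0 drops


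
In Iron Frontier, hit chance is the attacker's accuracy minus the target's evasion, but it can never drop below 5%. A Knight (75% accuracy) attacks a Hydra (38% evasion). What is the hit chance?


accuracy - evasion = 75 - 38 = 37
Apply floor: max(37, 5) = 37
Hit chance = 37%

37%


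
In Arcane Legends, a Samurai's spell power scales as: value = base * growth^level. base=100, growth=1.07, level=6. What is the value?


value = base * growth^level
= 100 * 1.07^6
= 100 * 1.50073
= 150.07

150.07 spell power


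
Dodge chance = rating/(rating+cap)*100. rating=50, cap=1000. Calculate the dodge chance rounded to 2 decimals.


dodge% = 50 / (50 + 1000) * 100
= 50 / 1050 * 100
= 0.047619 * 100
= 4.76%

4.76%


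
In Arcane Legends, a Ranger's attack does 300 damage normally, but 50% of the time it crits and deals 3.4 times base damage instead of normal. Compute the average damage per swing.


E[dmg] = base * (1 + crit_chance * (crit_mult - 1))
cc as decimal = 50/100 = 0.5
cm - 1 = 3.4 - 1 = 2.4
Bonus factor = 0.5 * 2.4 = 1.2
Total multiplier = 1 + 1.2 = 2.2
Expected damage = 300 * 2.2 = 660.00

660.00 damage


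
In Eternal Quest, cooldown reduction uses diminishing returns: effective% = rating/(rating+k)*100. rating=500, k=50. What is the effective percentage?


effective% = rating / (rating + k) * 100
= 500 / (500 + 50) * 100
= 500 / 550 * 100
= 0.909091 * 100
= 90.91%

90.91%


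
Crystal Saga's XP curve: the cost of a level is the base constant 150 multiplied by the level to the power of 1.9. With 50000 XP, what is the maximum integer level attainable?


XP = 150 * level^1.9, so level = (XP / 150)^(1/1.9)
= (50000 / 150)^(1/1.9)
= 333.3333^0.5263
= 21.2731
Floor: level = 21

level 21


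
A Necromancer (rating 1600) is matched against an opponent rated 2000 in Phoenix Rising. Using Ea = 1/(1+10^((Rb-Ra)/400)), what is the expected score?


Elo expected score: Ea = 1/(1 + 10^((Rb-Ra)/400))
Rb - Ra = 2000 - 1600 = 400
(Rb-Ra)/400 = 400/400 = 1.0
10^1.0 = 10.0
Ea = 1/(1 + 10.0) = 1/11.0 = 0.0909

0.0909


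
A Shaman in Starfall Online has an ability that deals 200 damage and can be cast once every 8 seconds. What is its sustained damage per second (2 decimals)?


DPS = damage / cooldown
= 200 / 8
= 25.00

25.00 DPS


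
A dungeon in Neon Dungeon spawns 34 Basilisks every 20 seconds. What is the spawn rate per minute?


Spawns per minute = count * (60 / interval)
= 34 * (60 / 20)
= 34 * 3.0
= 102.0

102.0 per minute


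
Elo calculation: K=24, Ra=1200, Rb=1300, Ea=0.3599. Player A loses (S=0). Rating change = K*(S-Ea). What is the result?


Elo update: delta = K * (S - Ea), where S = 0 (loses)
S - Ea = 0 - 0.3599 = -0.3599
Rating change = 24 * -0.3599
= -8.64

-8.64 rating points


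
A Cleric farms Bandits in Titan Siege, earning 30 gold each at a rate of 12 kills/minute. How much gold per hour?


Gold per minute = 30 * 12 = 360
Gold per hour = 360 * 60 = 21600

21600 gold/hour


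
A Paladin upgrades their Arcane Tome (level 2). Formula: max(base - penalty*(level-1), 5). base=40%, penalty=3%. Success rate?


raw_rate = 40 - 3 * (2 - 1)
= 40 - 3 * 1
= 40 - 3
= 37
Apply floor: max(37, 5) = 37%

37%


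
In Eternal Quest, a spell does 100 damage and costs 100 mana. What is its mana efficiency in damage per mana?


Efficiency = damage / mana
= 100 / 100
= 1.00

1.00 dmg/mana


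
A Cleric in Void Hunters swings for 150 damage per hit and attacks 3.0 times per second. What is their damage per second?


DPS = damage * attack_speed
= 150 * 3.0
= 450.0

450.0 DPS


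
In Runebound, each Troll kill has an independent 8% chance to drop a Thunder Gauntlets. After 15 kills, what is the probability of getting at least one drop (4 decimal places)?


P(at least one) = 1 - P(none) = 1 - (1-p)^n
p = 8/100 = 0.08
1 - p = 0.92
(1 - p)^15 = 0.92^15 = 0.286297
P(at least one) = 1 - 0.286297 = 0.7137

0.7137


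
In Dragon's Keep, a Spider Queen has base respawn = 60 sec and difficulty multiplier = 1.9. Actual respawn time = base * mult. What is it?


Respawn time = base * multiplier
= 60 * 1.9
= 114.0 seconds

114.0 seconds


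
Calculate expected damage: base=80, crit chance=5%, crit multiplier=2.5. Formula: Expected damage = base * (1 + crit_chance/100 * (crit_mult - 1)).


E[dmg] = base * (1 + crit_chance * (crit_mult - 1))
cc as decimal = 5/100 = 0.05
cm - 1 = 2.5 - 1 = 1.5
Bonus factor = 0.05 * 1.5 = 0.075
Total multiplier = 1 + 0.075 = 1.075
Expected damage = 80 * 1.075 = 86.00

86.00 damage


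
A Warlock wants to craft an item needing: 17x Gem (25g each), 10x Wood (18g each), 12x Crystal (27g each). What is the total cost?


Cost breakdown:
  Gem: 17 * 25 = 425
  Wood: 10 * 18 = 180
  Crystal: 12 * 27 = 324
Total = 425 + 180 + 324 = 929

929 gold


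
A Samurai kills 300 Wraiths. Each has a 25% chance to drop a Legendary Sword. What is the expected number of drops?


Expected drops = kills * (drop_rate / 100)
= 300 * (25 / 100)
= 300 * 0.25
= 75.0

75.0 drops


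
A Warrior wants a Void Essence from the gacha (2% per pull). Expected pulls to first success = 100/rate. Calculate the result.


Expected pulls for a geometric distribution = 1/p = 100 / rate%
= 100 / 2
= 50.0

50.0 pulls


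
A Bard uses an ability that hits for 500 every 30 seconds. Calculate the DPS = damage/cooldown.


DPS = damage / cooldown
= 500 / 30
= 16.67

16.67 DPS


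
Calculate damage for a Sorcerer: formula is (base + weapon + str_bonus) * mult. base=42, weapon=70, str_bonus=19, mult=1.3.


Sum base + weapon + str = 42 + 70 + 19 = 131
Multiply by 1.3:
131 * 1.3 = 170.3

170.3 damage


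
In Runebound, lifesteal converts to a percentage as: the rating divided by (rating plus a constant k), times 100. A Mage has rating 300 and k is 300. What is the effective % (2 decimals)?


effective% = rating / (rating + k) * 100
= 300 / (300 + 300) * 100
= 300 / 600 * 100
= 0.5 * 100
= 50.00%

50.00%


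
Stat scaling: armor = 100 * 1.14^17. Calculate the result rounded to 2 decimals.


value = base * growth^level
= 100 * 1.14^17
= 100 * 9.276464
= 927.65

927.65 armor


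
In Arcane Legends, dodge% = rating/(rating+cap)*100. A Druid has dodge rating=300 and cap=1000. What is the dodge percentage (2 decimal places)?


dodge% = 300 / (300 + 1000) * 100
= 300 / 1300 * 100
= 0.230769 * 100
= 23.08%

23.08%


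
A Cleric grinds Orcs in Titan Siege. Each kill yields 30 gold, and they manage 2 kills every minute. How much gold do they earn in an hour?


Gold per minute = 30 * 2 = 60
Gold per hour = 60 * 60 = 3600

3600 gold/hour


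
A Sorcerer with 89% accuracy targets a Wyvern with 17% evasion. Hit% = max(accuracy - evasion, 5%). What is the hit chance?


accuracy - evasion = 89 - 17 = 72
Apply floor: max(72, 5) = 72
Hit chance = 72%

72%


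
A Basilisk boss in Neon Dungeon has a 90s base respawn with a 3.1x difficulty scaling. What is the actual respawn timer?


Respawn time = base * multiplier
= 90 * 3.1
= 279.0 seconds

279.0 seconds


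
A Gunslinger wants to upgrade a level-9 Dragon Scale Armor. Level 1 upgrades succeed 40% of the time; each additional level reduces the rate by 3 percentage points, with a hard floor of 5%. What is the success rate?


raw_rate = 40 - 3 * (9 - 1)
= 40 - 3 * 8
= 40 - 24
= 16
Apply floor: max(16, 5) = 16%

16%


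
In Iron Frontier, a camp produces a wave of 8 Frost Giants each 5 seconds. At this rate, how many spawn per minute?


Spawns per minute = count * (60 / interval)
= 8 * (60 / 5)
= 8 * 12.0
= 96.0

96.0 per minute


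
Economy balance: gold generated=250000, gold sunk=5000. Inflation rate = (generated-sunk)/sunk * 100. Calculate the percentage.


Net gold = 250000 - 5000 = 245000
Inflation rate = net / sunk * 100 = 245000 / 5000 * 100
= 49.0 * 100
= 4900.00%

4900.00%


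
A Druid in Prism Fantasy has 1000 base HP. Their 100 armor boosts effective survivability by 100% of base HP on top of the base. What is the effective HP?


EHP = 1000 * (1 + 100/100)
= 1000 * (1 + 1.0)
= 1000 * 2.0
= 2000.0

2000.0 EHP


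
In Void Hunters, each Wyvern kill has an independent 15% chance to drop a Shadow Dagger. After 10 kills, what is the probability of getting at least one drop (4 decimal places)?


P(at least one) = 1 - P(none) = 1 - (1-p)^n
p = 15/100 = 0.15
1 - p = 0.85
(1 - p)^10 = 0.85^10 = 0.196874
P(at least one) = 1 - 0.196874 = 0.8031

0.8031


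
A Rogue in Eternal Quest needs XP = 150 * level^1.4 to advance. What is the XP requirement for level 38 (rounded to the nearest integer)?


XP = 150 * level^1.4
Substitute level = 38:
XP = 150 * 38^1.4
= 150 * 162.816
= 24422

24422 XP


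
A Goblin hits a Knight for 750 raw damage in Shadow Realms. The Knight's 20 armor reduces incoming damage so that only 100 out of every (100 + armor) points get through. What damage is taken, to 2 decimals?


actual = 750 * 100 / (100 + 20)
= 750 * 100 / 120
= 75000 / 120
= 625.00

625.00 damage


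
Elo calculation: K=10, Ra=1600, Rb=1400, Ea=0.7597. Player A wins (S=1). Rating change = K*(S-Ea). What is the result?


Elo update: delta = K * (S - Ea), where S = 1 (wins)
S - Ea = 1 - 0.7597 = 0.2403
Rating change = 10 * 0.2403
= 2.40

2.40 rating points


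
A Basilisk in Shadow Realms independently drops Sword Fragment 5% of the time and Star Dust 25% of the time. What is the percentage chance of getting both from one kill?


For independent events, P(both) = P(A) * P(B)
= 5% * 25%
= 125 / 100 %
= 1.25%

1.25%


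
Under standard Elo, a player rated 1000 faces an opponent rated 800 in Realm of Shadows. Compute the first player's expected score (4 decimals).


Elo expected score: Ea = 1/(1 + 10^((Rb-Ra)/400))
Rb - Ra = 800 - 1000 = -200
(Rb-Ra)/400 = -200/400 = -0.5
10^-0.5 = 0.316228
Ea = 1/(1 + 0.316228) = 1/1.316228 = 0.7597

0.7597


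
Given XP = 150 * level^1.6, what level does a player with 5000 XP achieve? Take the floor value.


XP = 150 * level^1.6, so level = (XP / 150)^(1/1.6)
= (5000 / 150)^(1/1.6)
= 33.3333^0.625
= 8.9495
Floor: level = 8

level 8


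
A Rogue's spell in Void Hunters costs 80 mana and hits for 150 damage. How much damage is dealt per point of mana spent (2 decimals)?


Efficiency = damage / mana
= 150 / 80
= 1.88

1.88 dmg/mana


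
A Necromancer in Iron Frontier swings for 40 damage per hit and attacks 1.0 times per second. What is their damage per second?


DPS = damage * attack_speed
= 40 * 1.0
= 40.0

40.0 DPS


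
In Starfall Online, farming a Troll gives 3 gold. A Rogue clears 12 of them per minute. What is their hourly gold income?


Gold per minute = 3 * 12 = 36
Gold per hour = 36 * 60 = 2160

2160 gold/hour


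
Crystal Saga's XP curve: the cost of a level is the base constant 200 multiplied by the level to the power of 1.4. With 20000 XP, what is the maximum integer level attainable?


XP = 200 * level^1.4, so level = (XP / 200)^(1/1.4)
= (20000 / 200)^(1/1.4)
= 100.0^0.7143
= 26.827
Floor: level = 26

level 26


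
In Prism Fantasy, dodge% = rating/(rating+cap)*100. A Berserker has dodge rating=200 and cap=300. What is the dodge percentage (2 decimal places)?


dodge% = 200 / (200 + 300) * 100
= 200 / 500 * 100
= 0.4 * 100
= 40.00%

40.00%


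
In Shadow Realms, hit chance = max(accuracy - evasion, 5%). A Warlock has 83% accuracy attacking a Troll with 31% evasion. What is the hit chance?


accuracy - evasion = 83 - 31 = 52
Apply floor: max(52, 5) = 52
Hit chance = 52%

52%
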